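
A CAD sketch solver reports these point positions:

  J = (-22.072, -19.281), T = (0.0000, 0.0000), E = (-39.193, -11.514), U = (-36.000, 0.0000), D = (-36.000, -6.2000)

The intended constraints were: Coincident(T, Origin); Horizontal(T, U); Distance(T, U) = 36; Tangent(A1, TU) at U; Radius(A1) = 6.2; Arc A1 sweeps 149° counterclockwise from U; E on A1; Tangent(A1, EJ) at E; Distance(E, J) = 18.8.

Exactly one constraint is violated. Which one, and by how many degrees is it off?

Tangent(A1, EJ) at E — off by 6.60°.

T = (0.00, 0.00) ✓; T.y = 0.00, U.y = 0.00 ✓; |TU| = 36.00 ✓; ∠(DU, UT) = 90.00° ✓; |DU| = 6.200 ✓; bearing(D→E) − bearing(D→U) = 149.0° ✓; |DE| = 6.200 ✓; ∠(DE, EJ) = 83.40° ✗; |EJ| = 18.80 ✓.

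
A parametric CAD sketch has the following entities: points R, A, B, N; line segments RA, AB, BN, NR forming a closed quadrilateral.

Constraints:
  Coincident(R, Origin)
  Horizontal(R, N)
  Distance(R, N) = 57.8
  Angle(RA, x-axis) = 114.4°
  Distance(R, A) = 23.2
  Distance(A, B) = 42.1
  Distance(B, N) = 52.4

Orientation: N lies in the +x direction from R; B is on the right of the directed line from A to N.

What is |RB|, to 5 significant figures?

18.903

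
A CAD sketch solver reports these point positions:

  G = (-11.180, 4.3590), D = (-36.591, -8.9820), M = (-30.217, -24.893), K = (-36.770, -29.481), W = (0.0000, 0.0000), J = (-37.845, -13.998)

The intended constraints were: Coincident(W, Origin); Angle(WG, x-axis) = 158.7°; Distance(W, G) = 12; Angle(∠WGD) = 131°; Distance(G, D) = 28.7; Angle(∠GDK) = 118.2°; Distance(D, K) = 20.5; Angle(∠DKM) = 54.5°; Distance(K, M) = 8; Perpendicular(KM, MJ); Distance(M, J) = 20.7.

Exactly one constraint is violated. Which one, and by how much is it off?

Distance(M, J) = 20.7 — off by 7.40.

W = (0.00, 0.00) ✓; WG at 158.7° ✓; |WG| = 12.00 ✓; ∠WGD = 131.0° ✓; |GD| = 28.70 ✓; ∠GDK = 118.2° ✓; |DK| = 20.50 ✓; ∠DKM = 54.50° ✓; |KM| = 7.999 ✓; ∠(KM, MJ) = 90.00° ✓; |MJ| = 13.30 ✗.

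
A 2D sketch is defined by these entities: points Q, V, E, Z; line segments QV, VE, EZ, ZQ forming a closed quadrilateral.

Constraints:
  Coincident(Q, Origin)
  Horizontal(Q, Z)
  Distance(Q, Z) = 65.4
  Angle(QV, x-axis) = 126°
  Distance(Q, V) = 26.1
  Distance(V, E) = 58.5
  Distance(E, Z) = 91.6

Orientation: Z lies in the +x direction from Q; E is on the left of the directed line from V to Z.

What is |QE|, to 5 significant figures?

74.267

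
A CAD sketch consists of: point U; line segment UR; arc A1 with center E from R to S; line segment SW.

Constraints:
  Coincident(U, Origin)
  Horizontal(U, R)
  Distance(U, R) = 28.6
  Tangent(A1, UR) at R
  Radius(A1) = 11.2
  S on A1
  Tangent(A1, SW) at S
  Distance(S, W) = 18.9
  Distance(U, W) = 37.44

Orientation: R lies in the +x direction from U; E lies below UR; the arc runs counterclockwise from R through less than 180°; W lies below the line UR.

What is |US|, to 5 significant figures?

21.696

Checks: |ES| = 11.20 ✓; ∠(ES, SW) = 90.00° ✓; |SW| = 18.90 ✓; |UW| = 37.44 ✓.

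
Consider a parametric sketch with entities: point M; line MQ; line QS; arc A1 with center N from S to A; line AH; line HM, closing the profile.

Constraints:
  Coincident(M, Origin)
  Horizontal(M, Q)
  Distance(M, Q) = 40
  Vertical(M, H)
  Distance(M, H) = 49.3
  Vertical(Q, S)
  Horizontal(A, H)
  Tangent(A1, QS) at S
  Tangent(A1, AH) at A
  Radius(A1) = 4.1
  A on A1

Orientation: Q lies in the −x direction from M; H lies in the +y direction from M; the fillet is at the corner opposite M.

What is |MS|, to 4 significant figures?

60.36

M is at the origin; MQ is horizontal with |MQ| = 40.0 and Q on the −x side, so Q = (-40.00, 0.000). M and H share the same x with |MH| = 49.3 and H on the +y side, so H = (0.000, 49.30). The virtual corner opposite M is at (-40.00, 49.30). A1 meets QS tangentially, so NS is at right angles to QS and A1 meets AH tangentially, so NA is at right angles to AH, with radius 4.1, so the center N sits 4.1 in from both sides at N = (-35.90, 45.20). That places the tangent points at S = (-40.00, 45.20) on QS and A = (-35.90, 49.30) on AH. Then |MS| = |S − M| = 60.36.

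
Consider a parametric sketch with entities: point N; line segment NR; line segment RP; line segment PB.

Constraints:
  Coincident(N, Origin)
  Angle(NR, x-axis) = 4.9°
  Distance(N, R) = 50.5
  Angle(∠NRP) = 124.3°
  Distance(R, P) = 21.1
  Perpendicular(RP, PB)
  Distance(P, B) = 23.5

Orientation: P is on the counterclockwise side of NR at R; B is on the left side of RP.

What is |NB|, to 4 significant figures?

52.80

N is at the origin; NR runs at 4.9° with length 50.5, so R = 50.5·(cos 4.9°, sin 4.9°) = (50.32, 4.314). ∠NRP = 124.3°, so RP runs at 4.9° + (180° − 124.3°) = 60.60° from the x-axis; with |RP| = 21.1, P = R + 21.1·(cos 60.60°, sin 60.60°) = (60.67, 22.70). The perpendicularity gives PB at right angles to RP; with |PB| = 23.5 on the left of RP, B = P + 23.5·(-0.8712, 0.4909) = (40.20, 34.23). Then |NB| = |B − N| = 52.80.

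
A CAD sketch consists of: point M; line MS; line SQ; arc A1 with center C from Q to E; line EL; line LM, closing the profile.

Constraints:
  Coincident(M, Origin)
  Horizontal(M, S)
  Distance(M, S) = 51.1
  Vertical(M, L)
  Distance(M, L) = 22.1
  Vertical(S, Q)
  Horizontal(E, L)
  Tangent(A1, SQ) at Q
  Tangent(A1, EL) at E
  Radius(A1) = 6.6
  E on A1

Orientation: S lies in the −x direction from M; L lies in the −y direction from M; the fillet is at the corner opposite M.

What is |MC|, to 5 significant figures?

47.122

M and L share the same x with |ML| = 22.1 and L on the −y side, so L = (0.0000, -22.100). The virtual corner opposite M is at (-51.100, -22.100). The tangent condition forces CQ to be normal to SQ and since A1 is tangent to EL there, CE ⟂ EL, with radius 6.6, so the center C sits 6.6 in from both sides at C = (-44.500, -15.500). Then |MC| = |C − M| = 47.122.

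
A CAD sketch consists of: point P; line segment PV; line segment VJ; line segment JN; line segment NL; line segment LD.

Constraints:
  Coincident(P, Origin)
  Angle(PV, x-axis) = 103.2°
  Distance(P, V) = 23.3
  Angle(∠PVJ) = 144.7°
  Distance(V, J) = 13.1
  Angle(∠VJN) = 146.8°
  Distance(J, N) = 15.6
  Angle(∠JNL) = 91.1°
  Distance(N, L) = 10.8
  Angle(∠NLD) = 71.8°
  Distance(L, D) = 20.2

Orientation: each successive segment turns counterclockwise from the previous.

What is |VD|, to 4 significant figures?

7.813

P is at the origin; PV runs at 103.2° with length 23.3, so V = (-5.321, 22.68). ∠PVJ = 144.7° gives VJ at 138.5° from the x-axis; with |VJ| = 13.1, J = (-15.13, 31.36). ∠VJN = 146.8° gives JN at 171.7° from the x-axis; with |JN| = 15.6, N = (-30.57, 33.62). ∠JNL = 91.1° gives NL at -99.40° from the x-axis; with |NL| = 10.8, L = (-32.33, 22.96). ∠NLD = 71.8° gives LD at 8.800° from the x-axis; with |LD| = 20.2, D = (-12.37, 26.05). Then |VD| = |D − V| = 7.813.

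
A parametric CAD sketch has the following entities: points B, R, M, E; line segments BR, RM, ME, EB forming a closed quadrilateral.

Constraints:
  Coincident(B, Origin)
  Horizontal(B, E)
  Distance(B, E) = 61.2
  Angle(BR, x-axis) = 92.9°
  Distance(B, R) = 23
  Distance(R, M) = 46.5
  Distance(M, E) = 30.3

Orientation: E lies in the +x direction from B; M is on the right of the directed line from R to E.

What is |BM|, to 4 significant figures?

33.65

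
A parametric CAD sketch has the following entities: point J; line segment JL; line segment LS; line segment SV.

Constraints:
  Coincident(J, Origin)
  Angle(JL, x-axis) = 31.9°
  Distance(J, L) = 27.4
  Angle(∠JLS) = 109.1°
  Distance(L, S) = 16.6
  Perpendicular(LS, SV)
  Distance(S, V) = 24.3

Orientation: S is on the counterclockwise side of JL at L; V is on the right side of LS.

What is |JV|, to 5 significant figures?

56.328

∠JLS = 109.1°, so LS runs at 31.9° + (180° − 109.1°) = 102.80° from the x-axis; with |LS| = 16.6, S = L + 16.6·(cos 102.80°, sin 102.80°) = (19.584, 30.667). LS is perpendicular to SV; with |SV| = 24.3 on the right of LS, V = S + 24.3·(0.97515, 0.22155) = (43.280, 36.050). Then |JV| = |V − J| = 56.328.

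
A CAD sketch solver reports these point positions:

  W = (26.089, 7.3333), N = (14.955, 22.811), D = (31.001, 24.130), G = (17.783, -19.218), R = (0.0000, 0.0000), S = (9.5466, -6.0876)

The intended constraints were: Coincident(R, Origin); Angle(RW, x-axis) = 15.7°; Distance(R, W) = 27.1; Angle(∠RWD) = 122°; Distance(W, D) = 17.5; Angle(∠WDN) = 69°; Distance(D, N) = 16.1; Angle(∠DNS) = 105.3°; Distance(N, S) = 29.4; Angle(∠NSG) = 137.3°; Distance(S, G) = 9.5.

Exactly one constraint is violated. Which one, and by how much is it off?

Distance(S, G) = 9.5 — off by 6.00.

R = (0.00, 0.00) ✓; RW at 15.70° ✓; |RW| = 27.10 ✓; ∠RWD = 122.0° ✓; |WD| = 17.50 ✓; ∠WDN = 69.00° ✓; |DN| = 16.10 ✓; ∠DNS = 105.3° ✓; |NS| = 29.40 ✓; ∠NSG = 137.3° ✓; |SG| = 15.50 ✗.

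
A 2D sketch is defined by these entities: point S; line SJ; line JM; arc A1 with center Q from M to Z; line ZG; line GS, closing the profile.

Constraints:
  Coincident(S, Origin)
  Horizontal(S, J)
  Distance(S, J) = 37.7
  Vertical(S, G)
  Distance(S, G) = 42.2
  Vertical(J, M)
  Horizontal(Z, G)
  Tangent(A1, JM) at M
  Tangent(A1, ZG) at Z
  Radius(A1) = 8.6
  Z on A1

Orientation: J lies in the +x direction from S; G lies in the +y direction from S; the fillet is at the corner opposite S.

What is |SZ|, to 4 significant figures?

51.26

S is at the origin; S and J share the same y with |SJ| = 37.7 and J on the +x side, so J = (37.70, 0.000). S and G share the same x with |SG| = 42.2 and G on the +y side, so G = (0.000, 42.20). The virtual corner opposite S is at (37.70, 42.20). Since A1 is tangent to JM there, QM ⟂ JM and A1 meets ZG tangentially, so QZ is at right angles to ZG, with radius 8.6, so the center Q sits 8.6 in from both sides at Q = (29.10, 33.60). That places the tangent points at M = (37.70, 33.60) on JM and Z = (29.10, 42.20) on ZG. Then |SZ| = |Z − S| = 51.26.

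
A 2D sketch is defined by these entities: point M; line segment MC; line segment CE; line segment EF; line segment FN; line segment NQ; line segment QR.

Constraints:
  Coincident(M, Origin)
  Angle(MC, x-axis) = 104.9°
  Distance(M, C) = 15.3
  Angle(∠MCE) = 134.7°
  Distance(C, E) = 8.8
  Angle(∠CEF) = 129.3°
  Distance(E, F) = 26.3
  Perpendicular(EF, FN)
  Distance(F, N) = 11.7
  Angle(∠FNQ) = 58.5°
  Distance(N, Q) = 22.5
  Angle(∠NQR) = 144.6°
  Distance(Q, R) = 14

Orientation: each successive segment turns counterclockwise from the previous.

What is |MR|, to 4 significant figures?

35.40

M is at the origin; MC runs at 104.9° with length 15.3, so C = (-3.934, 14.79). ∠MCE = 134.7° gives CE at 150.2° from the x-axis; with |CE| = 8.8, E = (-11.57, 19.16). ∠CEF = 129.3° gives EF at -159.1° from the x-axis; with |EF| = 26.3, F = (-36.14, 9.777). EF is perpendicular to FN, so FN runs at -69.10°; with |FN| = 11.7, N = (-31.97, -1.153). ∠FNQ = 58.5° gives NQ at 52.40° from the x-axis; with |NQ| = 22.5, Q = (-18.24, 16.67). ∠NQR = 144.6° gives QR at 87.80° from the x-axis; with |QR| = 14.0, R = (-17.70, 30.66). Then |MR| = |R − M| = 35.40.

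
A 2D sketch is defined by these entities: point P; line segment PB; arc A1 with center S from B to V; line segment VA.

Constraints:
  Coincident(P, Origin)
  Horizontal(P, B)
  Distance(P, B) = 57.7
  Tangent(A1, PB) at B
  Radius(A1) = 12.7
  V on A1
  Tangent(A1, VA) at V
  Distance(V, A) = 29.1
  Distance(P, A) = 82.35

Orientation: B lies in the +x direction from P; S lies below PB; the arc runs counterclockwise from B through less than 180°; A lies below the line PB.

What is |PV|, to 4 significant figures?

54.09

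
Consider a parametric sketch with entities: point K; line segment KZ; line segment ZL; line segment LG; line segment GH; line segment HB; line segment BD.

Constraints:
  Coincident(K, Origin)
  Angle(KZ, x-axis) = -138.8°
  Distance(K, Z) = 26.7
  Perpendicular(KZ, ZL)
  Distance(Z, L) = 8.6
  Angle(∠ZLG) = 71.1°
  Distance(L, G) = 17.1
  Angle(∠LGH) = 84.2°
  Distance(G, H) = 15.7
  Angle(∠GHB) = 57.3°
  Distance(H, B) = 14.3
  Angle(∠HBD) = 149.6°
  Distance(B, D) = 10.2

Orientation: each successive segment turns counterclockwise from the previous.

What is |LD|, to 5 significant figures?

2.8730

K is at the origin; KZ runs at -138.8° with length 26.7, so Z = (-20.089, -17.587). KZ ⟂ ZL, so ZL runs at -48.800°; with |ZL| = 8.6, L = (-14.425, -24.058). ∠ZLG = 71.1° gives LG at 60.100° from the x-axis; with |LG| = 17.1, G = (-5.9006, -9.2338). ∠LGH = 84.2° gives GH at 155.90° from the x-axis; with |GH| = 15.7, H = (-20.232, -2.8231). ∠GHB = 57.3° gives HB at -81.400° from the x-axis; with |HB| = 14.3, B = (-18.094, -16.962). ∠HBD = 149.6° gives BD at -51.000° from the x-axis; with |BD| = 10.2, D = (-11.675, -24.889). Then |LD| = |D − L| = 2.8730.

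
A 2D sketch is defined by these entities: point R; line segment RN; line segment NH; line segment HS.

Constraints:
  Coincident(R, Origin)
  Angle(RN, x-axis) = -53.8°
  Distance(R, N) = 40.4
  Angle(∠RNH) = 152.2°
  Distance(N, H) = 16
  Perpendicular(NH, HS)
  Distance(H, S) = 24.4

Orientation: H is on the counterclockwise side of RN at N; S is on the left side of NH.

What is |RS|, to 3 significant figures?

52.0

R is at the origin; RN runs at -53.8° with length 40.4, so N = 40.4·(cos -53.8°, sin -53.8°) = (23.9, -32.6). ∠RNH = 152.2°, so NH runs at -53.8° + (180° − 152.2°) = -26.0° from the x-axis; with |NH| = 16.0, H = N + 16.0·(cos -26.0°, sin -26.0°) = (38.2, -39.6). NH is perpendicular to HS; with |HS| = 24.4 on the left of NH, S = H + 24.4·(0.438, 0.899) = (48.9, -17.7). Then |RS| = |S − R| = 52.0.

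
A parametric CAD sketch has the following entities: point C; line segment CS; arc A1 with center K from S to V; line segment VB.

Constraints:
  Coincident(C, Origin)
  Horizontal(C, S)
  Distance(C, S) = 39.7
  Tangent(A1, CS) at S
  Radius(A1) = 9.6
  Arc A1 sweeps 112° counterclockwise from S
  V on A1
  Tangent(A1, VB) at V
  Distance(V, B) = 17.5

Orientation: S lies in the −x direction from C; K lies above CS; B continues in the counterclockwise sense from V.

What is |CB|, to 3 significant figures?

47.6

C is at the origin; C and S share the same y with |CS| = 39.7 and S on the −x side, so S = (-39.7, 0.00). A1 meets CS tangentially, so KS is at right angles to CS, so K = S + (0, 9.6) = (-39.7, 9.60). On A1, S sits at bearing -90° from K; a 112° counterclockwise sweep puts V at bearing 22°, so V = K + 9.6·(cos 22°, sin 22°) = (-30.8, 13.2). Since A1 is tangent to VB there, KV ⟂ VB, so VB runs along (−sin 22°, cos 22°); with |VB| = 17.5, B = (-37.4, 29.4). Then |CB| = |B − C| = 47.6.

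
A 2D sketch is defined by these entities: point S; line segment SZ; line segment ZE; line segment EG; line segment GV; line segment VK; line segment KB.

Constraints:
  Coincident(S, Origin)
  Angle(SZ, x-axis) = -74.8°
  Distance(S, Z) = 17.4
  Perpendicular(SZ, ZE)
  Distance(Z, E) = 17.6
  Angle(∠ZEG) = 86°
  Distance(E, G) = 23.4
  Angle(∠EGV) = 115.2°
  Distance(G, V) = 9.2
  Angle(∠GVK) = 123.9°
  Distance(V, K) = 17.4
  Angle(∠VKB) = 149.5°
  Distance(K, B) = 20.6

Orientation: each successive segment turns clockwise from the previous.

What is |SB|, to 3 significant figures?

24.8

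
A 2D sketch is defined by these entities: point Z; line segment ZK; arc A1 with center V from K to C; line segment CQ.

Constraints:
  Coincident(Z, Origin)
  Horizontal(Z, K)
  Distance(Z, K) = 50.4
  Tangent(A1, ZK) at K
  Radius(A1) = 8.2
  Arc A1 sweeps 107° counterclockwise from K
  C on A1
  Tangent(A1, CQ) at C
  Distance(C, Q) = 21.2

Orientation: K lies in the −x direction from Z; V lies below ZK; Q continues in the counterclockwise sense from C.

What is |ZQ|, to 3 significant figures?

60.5

On A1, K sits at bearing 90° from V; a 107° counterclockwise sweep puts C at bearing 197°, so C = V + 8.2·(cos 197°, sin 197°) = (-58.2, -10.6). The tangent condition forces VC to be normal to CQ, so CQ runs along (−sin 197°, cos 197°); with |CQ| = 21.2, Q = (-52.0, -30.9). Then |ZQ| = |Q − Z| = 60.5.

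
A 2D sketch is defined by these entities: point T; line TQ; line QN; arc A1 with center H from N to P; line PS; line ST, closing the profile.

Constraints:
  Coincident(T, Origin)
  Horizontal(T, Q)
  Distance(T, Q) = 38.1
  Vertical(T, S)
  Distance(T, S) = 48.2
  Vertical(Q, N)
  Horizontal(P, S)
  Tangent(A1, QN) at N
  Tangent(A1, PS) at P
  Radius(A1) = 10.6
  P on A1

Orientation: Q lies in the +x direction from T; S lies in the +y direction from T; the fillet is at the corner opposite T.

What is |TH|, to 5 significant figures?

46.583

TS is vertical with |TS| = 48.2 and S on the +y side, so S = (0.0000, 48.200). The virtual corner opposite T is at (38.100, 48.200). Tangency of A1 to QN means the radius HN is perpendicular to QN and the tangent condition forces HP to be normal to PS, with radius 10.6, so the center H sits 10.6 in from both sides at H = (27.500, 37.600). Then |TH| = |H − T| = 46.583.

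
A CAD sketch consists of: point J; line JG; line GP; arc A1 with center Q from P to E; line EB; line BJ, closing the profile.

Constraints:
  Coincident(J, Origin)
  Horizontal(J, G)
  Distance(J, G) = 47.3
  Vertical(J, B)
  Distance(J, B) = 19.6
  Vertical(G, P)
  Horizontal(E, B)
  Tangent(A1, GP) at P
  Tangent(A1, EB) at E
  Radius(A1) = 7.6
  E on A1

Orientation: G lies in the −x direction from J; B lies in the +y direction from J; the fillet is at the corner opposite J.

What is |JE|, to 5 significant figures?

44.275

J is at the origin; JG is horizontal with |JG| = 47.3 and G on the −x side, so G = (-47.300, 0.0000). JB is vertical with |JB| = 19.6 and B on the +y side, so B = (0.0000, 19.600). The virtual corner opposite J is at (-47.300, 19.600). Since A1 is tangent to GP there, QP ⟂ GP and A1 meets EB tangentially, so QE is at right angles to EB, with radius 7.6, so the center Q sits 7.6 in from both sides at Q = (-39.700, 12.000). That places the tangent points at P = (-47.300, 12.000) on GP and E = (-39.700, 19.600) on EB. Then |JE| = |E − J| = 44.275.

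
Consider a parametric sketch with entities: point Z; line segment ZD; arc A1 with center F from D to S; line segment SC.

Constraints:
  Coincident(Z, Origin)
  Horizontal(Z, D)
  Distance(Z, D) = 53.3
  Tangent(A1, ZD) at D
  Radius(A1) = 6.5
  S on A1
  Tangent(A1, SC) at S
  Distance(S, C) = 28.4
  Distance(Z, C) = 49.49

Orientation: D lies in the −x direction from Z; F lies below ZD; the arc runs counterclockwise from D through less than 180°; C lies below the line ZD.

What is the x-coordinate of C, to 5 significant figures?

-38.227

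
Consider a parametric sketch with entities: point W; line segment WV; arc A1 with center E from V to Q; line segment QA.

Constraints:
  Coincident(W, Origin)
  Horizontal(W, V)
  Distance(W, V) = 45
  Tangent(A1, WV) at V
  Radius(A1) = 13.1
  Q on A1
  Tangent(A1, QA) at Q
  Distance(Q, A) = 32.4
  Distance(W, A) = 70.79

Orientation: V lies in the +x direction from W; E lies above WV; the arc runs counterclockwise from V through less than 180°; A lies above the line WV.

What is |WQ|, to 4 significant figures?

59.89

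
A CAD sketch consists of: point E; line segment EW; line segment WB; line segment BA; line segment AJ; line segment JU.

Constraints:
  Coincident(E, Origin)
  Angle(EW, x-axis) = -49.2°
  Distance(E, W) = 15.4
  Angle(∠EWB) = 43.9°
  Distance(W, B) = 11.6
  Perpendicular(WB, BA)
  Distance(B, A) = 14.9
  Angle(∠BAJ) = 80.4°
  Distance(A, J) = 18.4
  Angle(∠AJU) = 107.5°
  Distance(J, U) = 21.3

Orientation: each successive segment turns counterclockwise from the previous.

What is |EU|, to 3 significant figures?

28.6

∠BAJ = 80.4° gives AJ at -83.5° from the x-axis; with |AJ| = 18.4, J = (-2.11, -17.6). ∠AJU = 107.5° gives JU at -11.0° from the x-axis; with |JU| = 21.3, U = (18.8, -21.6). Then |EU| = |U − E| = 28.6.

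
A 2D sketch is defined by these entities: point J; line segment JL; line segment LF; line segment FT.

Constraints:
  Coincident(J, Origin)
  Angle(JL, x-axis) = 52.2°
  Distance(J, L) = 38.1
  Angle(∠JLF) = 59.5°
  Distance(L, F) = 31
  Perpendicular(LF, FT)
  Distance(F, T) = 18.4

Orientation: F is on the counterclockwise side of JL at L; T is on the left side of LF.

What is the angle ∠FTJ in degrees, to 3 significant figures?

141°

J is at the origin; JL runs at 52.2° with length 38.1, so L = 38.1·(cos 52.2°, sin 52.2°) = (23.4, 30.1). ∠JLF = 59.5°, so LF runs at 52.2° + (180° − 59.5°) = 173° from the x-axis; with |LF| = 31.0, F = L + 31.0·(cos 173°, sin 173°) = (-7.40, 34.0). LF ⟂ FT; with |FT| = 18.4 on the left of LF, T = F + 18.4·(-0.127, -0.992) = (-9.73, 15.8). Then cos ∠FTJ = TF·TJ / (|TF||TJ|), giving 141°.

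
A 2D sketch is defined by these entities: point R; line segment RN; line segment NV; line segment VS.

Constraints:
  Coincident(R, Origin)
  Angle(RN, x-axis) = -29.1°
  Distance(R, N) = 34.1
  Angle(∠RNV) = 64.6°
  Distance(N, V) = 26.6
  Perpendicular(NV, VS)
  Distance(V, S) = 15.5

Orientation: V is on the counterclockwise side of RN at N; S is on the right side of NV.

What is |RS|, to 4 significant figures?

47.83

R is at the origin; RN runs at -29.1° with length 34.1, so N = 34.1·(cos -29.1°, sin -29.1°) = (29.80, -16.58). ∠RNV = 64.6°, so NV runs at -29.1° + (180° − 64.6°) = 86.30° from the x-axis; with |NV| = 26.6, V = N + 26.6·(cos 86.30°, sin 86.30°) = (31.51, 9.961). The perpendicularity gives VS at right angles to NV; with |VS| = 15.5 on the right of NV, S = V + 15.5·(0.9979, -0.06453) = (46.98, 8.960). Then |RS| = |S − R| = 47.83.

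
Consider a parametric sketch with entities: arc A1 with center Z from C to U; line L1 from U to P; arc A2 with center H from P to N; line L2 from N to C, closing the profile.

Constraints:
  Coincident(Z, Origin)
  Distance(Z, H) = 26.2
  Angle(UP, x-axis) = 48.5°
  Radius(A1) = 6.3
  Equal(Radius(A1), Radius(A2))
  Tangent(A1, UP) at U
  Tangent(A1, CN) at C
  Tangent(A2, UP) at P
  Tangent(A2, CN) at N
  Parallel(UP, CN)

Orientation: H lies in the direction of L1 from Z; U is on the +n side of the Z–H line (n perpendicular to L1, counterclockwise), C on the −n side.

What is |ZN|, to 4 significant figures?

26.95

Tangency of A1 to both parallel lines with radius 6.3 puts U and C at Z ± 6.3·n: U = (-4.718, 4.175), C = (4.718, -4.175). Equal radii place P and N the same way about H: P = H + 6.3·n = (12.64, 23.80), N = H − 6.3·n = (22.08, 15.45). Then |ZN| = |N − Z| = 26.95.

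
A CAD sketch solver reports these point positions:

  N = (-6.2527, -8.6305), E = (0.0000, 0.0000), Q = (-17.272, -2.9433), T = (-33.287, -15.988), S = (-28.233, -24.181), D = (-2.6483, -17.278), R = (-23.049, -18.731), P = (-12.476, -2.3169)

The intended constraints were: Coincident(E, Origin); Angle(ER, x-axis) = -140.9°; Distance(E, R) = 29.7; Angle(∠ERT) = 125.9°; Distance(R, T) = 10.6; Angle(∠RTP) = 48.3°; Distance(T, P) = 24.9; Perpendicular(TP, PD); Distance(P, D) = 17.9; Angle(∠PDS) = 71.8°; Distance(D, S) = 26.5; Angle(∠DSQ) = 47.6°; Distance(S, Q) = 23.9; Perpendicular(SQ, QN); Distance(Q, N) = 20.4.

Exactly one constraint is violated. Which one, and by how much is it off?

Distance(Q, N) = 20.4 — off by 8.00.

E = (0.00, 0.00) ✓; ER at -140.9° ✓; |ER| = 29.70 ✓; ∠ERT = 125.9° ✓; |RT| = 10.60 ✓; ∠RTP = 48.30° ✓; |TP| = 24.90 ✓; ∠(TP, PD) = 90.00° ✓; |PD| = 17.90 ✓; ∠PDS = 71.80° ✓; |DS| = 26.50 ✓; ∠DSQ = 47.60° ✓; |SQ| = 23.90 ✓; ∠(SQ, QN) = 90.00° ✓; |QN| = 12.40 ✗.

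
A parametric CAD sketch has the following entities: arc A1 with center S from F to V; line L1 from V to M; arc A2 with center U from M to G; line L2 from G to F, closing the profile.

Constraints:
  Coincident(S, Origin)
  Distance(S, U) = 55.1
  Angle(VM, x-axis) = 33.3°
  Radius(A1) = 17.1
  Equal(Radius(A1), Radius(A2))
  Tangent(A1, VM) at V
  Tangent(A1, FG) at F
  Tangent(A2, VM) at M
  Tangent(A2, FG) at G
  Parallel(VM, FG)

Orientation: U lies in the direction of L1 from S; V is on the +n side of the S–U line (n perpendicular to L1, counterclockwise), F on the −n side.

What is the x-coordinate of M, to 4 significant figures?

36.66

The slot axis is L1's direction at 33.3°, so u = (cos 33.3°, sin 33.3°) = (0.8358, 0.5490) and n = (−sin 33.3°, cos 33.3°) = (-0.5490, 0.8358). S is at the origin and U lies 55.1 along u from S, so U = 55.1·u = (46.05, 30.25). Tangency of A1 to both parallel lines with radius 17.1 puts V and F at S ± 17.1·n: V = (-9.388, 14.29), F = (9.388, -14.29). Equal radii place M and G the same way about U: M = U + 17.1·n = (36.66, 44.54), G = U − 17.1·n = (55.44, 15.96). So M.x = 36.66.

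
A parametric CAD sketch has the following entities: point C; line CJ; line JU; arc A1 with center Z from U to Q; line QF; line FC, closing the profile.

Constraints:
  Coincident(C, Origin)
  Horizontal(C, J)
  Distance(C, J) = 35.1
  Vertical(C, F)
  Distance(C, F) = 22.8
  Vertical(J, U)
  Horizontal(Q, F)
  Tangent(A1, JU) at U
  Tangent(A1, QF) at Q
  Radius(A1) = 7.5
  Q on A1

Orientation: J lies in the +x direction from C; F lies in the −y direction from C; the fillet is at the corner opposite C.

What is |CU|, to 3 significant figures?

38.3

C is at the origin; C and J share the same y with |CJ| = 35.1 and J on the +x side, so J = (35.1, 0.00). C and F share the same x with |CF| = 22.8 and F on the −y side, so F = (0.00, -22.8). The virtual corner opposite C is at (35.1, -22.8). A1 meets JU tangentially, so ZU is at right angles to JU and since A1 is tangent to QF there, ZQ ⟂ QF, with radius 7.5, so the center Z sits 7.5 in from both sides at Z = (27.6, -15.3). That places the tangent points at U = (35.1, -15.3) on JU and Q = (27.6, -22.8) on QF. Then |CU| = |U − C| = 38.3.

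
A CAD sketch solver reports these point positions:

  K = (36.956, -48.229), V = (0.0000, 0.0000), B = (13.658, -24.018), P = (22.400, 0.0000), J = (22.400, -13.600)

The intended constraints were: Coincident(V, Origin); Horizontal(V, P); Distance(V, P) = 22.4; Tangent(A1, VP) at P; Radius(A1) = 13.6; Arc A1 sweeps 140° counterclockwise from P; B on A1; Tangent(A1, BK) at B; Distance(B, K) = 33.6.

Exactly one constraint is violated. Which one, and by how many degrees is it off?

Tangent(A1, BK) at B — off by 6.10°.

V = (0.00, 0.00) ✓; V.y = 0.00, P.y = 0.00 ✓; |VP| = 22.40 ✓; ∠(JP, PV) = 90.00° ✓; |JP| = 13.60 ✓; bearing(J→B) − bearing(J→P) = 140.0° ✓; |JB| = 13.60 ✓; ∠(JB, BK) = 96.10° ✗; |BK| = 33.60 ✓.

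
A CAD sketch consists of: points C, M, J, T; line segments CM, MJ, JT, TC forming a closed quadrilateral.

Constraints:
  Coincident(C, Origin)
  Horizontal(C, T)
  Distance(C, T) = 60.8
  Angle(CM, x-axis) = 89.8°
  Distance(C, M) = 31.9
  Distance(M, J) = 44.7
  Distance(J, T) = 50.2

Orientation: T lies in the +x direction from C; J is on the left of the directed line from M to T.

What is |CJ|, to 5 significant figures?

62.986

C is at the origin; C and T share the same y with |CT| = 60.8 and T in +x, so T = (60.8, 0). CM runs at 89.8° with |CM| = 31.9, so M = (0.11135, 31.900). J is determined by |MJ| = 44.7 and |JT| = 50.2 together: it lies at the intersection of circle(M, 44.7) and circle(T, 50.2). With |MT| = 68.562, the foot of the radical line on MT is 30.474 from M and the perpendicular offset is √(44.7² − 30.474²) = 32.702. Taking the left-of-MT solution: J = (42.301, 46.667).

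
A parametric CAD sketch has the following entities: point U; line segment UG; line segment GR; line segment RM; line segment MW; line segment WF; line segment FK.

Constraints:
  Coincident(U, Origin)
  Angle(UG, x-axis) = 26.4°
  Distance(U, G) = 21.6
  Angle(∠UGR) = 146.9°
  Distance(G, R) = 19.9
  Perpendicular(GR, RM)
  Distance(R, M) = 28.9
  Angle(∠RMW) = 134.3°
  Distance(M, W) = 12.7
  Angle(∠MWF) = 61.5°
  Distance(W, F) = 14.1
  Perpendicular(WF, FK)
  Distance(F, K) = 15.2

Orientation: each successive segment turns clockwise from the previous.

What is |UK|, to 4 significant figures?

40.54

U is at the origin; UG runs at 26.4° with length 21.6, so G = (19.35, 9.604). ∠UGR = 146.9° gives GR at -6.700° from the x-axis; with |GR| = 19.9, R = (39.11, 7.282). The perpendicularity gives RM at right angles to GR, so RM runs at -96.70°; with |RM| = 28.9, M = (35.74, -21.42). ∠RMW = 134.3° gives MW at -142.4° from the x-axis; with |MW| = 12.7, W = (25.68, -29.17). ∠MWF = 61.5° gives WF at 99.10° from the x-axis; with |WF| = 14.1, F = (23.45, -15.25). The perpendicularity gives FK at right angles to WF, so FK runs at 9.100°; with |FK| = 15.2, K = (38.46, -12.84). Then |UK| = |K − U| = 40.54.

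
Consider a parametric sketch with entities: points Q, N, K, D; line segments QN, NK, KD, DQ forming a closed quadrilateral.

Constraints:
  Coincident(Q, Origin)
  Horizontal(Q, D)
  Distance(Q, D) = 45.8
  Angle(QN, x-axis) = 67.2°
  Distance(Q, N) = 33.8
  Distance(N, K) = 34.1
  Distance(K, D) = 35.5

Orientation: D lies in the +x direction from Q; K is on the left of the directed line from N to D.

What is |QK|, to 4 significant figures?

58.83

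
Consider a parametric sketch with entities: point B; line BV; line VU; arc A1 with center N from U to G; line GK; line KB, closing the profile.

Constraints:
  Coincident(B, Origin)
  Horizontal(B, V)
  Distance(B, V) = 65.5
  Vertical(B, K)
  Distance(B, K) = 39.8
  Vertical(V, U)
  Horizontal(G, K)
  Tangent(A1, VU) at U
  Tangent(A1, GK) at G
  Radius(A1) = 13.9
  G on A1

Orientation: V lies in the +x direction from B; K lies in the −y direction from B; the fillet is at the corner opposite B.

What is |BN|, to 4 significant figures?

57.74

B is at the origin; B and V share the same y with |BV| = 65.5 and V on the +x side, so V = (65.50, 0.000). BK is vertical with |BK| = 39.8 and K on the −y side, so K = (0.000, -39.80). The virtual corner opposite B is at (65.50, -39.80). The tangent condition forces NU to be normal to VU and the tangent condition forces NG to be normal to GK, with radius 13.9, so the center N sits 13.9 in from both sides at N = (51.60, -25.90). Then |BN| = |N − B| = 57.74.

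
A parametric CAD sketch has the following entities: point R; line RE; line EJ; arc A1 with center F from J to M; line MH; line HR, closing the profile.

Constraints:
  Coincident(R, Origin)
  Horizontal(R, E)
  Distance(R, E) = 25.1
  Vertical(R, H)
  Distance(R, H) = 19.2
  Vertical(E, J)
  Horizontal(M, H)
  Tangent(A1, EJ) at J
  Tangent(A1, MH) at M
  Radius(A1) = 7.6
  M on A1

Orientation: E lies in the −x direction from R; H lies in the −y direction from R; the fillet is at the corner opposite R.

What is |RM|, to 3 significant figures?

26.0

R is at the origin; RE is horizontal with |RE| = 25.1 and E on the −x side, so E = (-25.1, 0.00). R and H share the same x with |RH| = 19.2 and H on the −y side, so H = (0.00, -19.2). The virtual corner opposite R is at (-25.1, -19.2). Since A1 is tangent to EJ there, FJ ⟂ EJ and the tangent condition forces FM to be normal to MH, with radius 7.6, so the center F sits 7.6 in from both sides at F = (-17.5, -11.6). That places the tangent points at J = (-25.1, -11.6) on EJ and M = (-17.5, -19.2) on MH. Then |RM| = |M − R| = 26.0.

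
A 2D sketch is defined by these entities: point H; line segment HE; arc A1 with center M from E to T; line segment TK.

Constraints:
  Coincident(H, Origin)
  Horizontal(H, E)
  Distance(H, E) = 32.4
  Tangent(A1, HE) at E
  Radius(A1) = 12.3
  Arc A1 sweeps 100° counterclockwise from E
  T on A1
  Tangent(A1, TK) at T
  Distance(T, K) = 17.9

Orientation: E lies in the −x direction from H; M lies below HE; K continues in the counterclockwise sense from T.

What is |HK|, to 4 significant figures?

52.37

H is at the origin; HE is horizontal with |HE| = 32.4 and E on the −x side, so E = (-32.40, 0.000). A1 meets HE tangentially, so ME is at right angles to HE, so M = E + (0, -12.3) = (-32.40, -12.30). On A1, E sits at bearing 90° from M; a 100° counterclockwise sweep puts T at bearing 190°, so T = M + 12.3·(cos 190°, sin 190°) = (-44.51, -14.44). Since A1 is tangent to TK there, MT ⟂ TK, so TK runs along (−sin 190°, cos 190°); with |TK| = 17.9, K = (-41.40, -32.06). Then |HK| = |K − H| = 52.37.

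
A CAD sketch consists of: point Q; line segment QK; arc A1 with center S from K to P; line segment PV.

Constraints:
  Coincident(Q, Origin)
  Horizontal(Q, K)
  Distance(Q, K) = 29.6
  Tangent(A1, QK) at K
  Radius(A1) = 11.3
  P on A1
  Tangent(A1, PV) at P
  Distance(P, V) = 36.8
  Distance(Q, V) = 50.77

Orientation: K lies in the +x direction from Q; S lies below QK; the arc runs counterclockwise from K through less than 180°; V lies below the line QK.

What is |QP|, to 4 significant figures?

21.34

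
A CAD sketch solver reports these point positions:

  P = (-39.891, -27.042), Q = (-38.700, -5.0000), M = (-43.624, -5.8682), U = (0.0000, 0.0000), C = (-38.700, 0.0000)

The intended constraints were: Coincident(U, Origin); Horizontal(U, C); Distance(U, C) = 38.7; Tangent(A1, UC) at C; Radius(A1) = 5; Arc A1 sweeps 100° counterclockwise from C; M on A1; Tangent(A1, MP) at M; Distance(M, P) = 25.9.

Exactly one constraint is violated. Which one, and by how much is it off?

Distance(M, P) = 25.9 — off by 4.40.

U = (0.00, 0.00) ✓; U.y = 0.00, C.y = 0.00 ✓; |UC| = 38.70 ✓; ∠(QC, CU) = 90.00° ✓; |QC| = 5.000 ✓; bearing(Q→M) − bearing(Q→C) = 100.0° ✓; |QM| = 5.000 ✓; ∠(QM, MP) = 90.00° ✓; |MP| = 21.50 ✗.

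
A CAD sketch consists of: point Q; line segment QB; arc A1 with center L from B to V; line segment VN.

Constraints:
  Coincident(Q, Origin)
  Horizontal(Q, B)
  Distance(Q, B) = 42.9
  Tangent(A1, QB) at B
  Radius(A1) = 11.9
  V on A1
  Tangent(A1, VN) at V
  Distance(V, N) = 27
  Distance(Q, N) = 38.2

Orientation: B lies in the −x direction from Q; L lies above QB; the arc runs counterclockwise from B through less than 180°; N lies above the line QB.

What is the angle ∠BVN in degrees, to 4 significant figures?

146.9°

Q is at the origin; QB is horizontal with |QB| = 42.9 and B on the −x side, so B = (-42.90, 0.000). Since A1 is tangent to QB there, LB ⟂ QB, so L = B + (0, 11.9) = (-42.90, 11.90). Since LV ⟂ VN (tangency), |LN| = √(11.9² + 27.0²) = 29.51 regardless of where V sits on A1. So N lies on both circle(Q, 38.2) and circle(L, 29.51); the above-QB intersection is N = (-21.13, 31.82). V is the foot of the tangent from N: V = (-32.01, 7.108).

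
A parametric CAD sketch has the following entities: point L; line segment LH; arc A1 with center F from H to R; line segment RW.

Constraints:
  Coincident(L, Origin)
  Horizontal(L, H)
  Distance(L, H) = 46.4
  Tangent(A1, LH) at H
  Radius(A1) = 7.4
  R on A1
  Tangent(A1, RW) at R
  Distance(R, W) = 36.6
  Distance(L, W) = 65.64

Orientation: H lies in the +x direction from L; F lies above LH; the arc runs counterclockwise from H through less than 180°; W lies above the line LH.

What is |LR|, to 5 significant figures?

54.386

Checks: |FH| = 7.400 ✓; |FR| = 7.400 ✓; ∠(FR, RW) = 90.00° ✓; |RW| = 36.60 ✓; |LW| = 65.64 ✓.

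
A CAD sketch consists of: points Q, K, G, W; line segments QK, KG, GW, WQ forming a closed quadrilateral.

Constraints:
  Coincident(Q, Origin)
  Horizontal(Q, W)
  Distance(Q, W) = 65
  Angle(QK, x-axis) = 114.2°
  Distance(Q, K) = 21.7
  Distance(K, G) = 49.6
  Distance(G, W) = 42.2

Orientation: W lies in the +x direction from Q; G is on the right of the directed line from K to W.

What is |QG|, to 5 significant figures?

30.179

Q is at the origin; Q and W share the same y with |QW| = 65.0 and W in +x, so W = (65.0, 0). QK runs at 114.2° with |QK| = 21.7, so K = (-8.8953, 19.793). G is determined by |KG| = 49.6 and |GW| = 42.2 together: it lies at the intersection of circle(K, 49.6) and circle(W, 42.2). With |KW| = 76.500, the foot of the radical line on KW is 42.690 from K and the perpendicular offset is √(49.6² − 42.690²) = 25.253. Taking the right-of-KW solution: G = (25.807, -15.645).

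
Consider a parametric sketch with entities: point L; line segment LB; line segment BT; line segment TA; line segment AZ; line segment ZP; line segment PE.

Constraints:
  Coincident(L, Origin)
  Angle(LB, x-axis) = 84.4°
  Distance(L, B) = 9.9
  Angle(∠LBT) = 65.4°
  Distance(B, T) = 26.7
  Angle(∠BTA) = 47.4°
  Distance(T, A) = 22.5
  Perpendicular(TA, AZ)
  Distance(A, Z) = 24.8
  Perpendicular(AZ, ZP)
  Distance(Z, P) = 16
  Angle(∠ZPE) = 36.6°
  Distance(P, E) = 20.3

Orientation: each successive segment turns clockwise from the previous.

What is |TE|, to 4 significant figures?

26.09

The perpendicularity gives ZP at right angles to AZ, so ZP runs at 17.20°; with |ZP| = 16.0, P = (10.50, 18.19). ∠ZPE = 36.6° gives PE at -126.2° from the x-axis; with |PE| = 20.3, E = (-1.490, 1.810). Then |TE| = |E − T| = 26.09.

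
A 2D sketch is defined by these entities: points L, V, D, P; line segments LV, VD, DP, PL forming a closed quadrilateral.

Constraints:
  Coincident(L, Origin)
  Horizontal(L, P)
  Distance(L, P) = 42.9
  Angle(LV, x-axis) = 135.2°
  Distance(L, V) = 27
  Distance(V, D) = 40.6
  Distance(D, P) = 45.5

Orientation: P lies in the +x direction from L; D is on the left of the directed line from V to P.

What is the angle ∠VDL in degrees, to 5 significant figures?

38.578°

Checks: |LP| = 42.90 ✓; |LV| = 27.00 ✓; |VD| = 40.60 ✓; |DP| = 45.50 ✓.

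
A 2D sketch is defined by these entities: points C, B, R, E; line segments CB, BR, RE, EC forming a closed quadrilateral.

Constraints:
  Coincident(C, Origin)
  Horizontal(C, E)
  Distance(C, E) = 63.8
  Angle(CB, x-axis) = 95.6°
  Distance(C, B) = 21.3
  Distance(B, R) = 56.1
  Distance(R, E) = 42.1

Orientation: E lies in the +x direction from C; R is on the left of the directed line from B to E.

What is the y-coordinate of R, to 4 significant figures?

40.03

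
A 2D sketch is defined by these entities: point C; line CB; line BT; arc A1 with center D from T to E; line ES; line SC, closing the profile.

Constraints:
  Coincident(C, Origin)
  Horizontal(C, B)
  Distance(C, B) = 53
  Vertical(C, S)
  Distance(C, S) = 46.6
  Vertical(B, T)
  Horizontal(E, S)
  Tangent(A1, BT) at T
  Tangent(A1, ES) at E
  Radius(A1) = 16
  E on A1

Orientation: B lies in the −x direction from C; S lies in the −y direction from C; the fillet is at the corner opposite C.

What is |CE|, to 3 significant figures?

59.5

C is at the origin; C and B share the same y with |CB| = 53.0 and B on the −x side, so B = (-53.0, 0.00). C and S share the same x with |CS| = 46.6 and S on the −y side, so S = (0.00, -46.6). The virtual corner opposite C is at (-53.0, -46.6). Tangency of A1 to BT means the radius DT is perpendicular to BT and the tangent condition forces DE to be normal to ES, with radius 16.0, so the center D sits 16.0 in from both sides at D = (-37.0, -30.6). That places the tangent points at T = (-53.0, -30.6) on BT and E = (-37.0, -46.6) on ES. Then |CE| = |E − C| = 59.5.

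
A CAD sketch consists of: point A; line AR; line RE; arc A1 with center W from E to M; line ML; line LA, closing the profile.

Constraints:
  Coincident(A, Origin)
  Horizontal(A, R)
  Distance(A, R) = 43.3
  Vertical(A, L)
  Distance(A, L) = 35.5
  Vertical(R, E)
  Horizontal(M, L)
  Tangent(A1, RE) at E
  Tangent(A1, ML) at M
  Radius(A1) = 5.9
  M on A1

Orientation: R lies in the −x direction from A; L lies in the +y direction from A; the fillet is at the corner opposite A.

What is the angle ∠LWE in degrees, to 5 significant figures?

171.04°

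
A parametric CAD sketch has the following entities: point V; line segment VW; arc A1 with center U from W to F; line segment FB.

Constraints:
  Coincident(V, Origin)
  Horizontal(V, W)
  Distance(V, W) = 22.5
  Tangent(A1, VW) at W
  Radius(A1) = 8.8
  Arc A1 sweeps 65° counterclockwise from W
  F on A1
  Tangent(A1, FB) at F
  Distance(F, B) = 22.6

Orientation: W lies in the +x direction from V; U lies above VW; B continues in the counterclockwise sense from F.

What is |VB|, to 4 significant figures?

47.49

V is at the origin; VW is horizontal with |VW| = 22.5 and W on the +x side, so W = (22.50, 0.000). A1 meets VW tangentially, so UW is at right angles to VW, so U = W + (0, 8.8) = (22.50, 8.800). On A1, W sits at bearing -90° from U; a 65° counterclockwise sweep puts F at bearing -25°, so F = U + 8.8·(cos -25°, sin -25°) = (30.48, 5.081). A1 meets FB tangentially, so UF is at right angles to FB, so FB runs along (−sin -25°, cos -25°); with |FB| = 22.6, B = (40.03, 25.56). Then |VB| = |B − V| = 47.49.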